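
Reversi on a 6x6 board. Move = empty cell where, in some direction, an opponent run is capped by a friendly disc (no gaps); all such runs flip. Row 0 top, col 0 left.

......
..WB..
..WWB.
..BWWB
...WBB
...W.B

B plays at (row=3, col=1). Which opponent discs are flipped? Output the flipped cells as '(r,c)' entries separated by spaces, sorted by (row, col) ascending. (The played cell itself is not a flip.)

Answer: (2,2)

Derivation:
Dir NW: first cell '.' (not opp) -> no flip
Dir N: first cell '.' (not opp) -> no flip
Dir NE: opp run (2,2) capped by B -> flip
Dir W: first cell '.' (not opp) -> no flip
Dir E: first cell 'B' (not opp) -> no flip
Dir SW: first cell '.' (not opp) -> no flip
Dir S: first cell '.' (not opp) -> no flip
Dir SE: first cell '.' (not opp) -> no flip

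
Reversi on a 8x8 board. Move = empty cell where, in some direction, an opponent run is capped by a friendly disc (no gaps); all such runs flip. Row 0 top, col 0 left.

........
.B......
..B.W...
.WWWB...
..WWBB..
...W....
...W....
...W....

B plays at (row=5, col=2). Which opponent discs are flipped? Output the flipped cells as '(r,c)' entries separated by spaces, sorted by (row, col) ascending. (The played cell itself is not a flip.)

Answer: (3,2) (4,2) (4,3)

Derivation:
Dir NW: first cell '.' (not opp) -> no flip
Dir N: opp run (4,2) (3,2) capped by B -> flip
Dir NE: opp run (4,3) capped by B -> flip
Dir W: first cell '.' (not opp) -> no flip
Dir E: opp run (5,3), next='.' -> no flip
Dir SW: first cell '.' (not opp) -> no flip
Dir S: first cell '.' (not opp) -> no flip
Dir SE: opp run (6,3), next='.' -> no flip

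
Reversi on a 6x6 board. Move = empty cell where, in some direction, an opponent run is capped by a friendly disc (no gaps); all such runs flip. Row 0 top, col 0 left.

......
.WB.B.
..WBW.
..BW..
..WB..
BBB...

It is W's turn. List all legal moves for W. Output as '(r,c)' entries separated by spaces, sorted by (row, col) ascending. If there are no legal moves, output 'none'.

Answer: (0,2) (0,4) (1,3) (3,1) (4,4) (5,3)

Derivation:
(0,1): no bracket -> illegal
(0,2): flips 1 -> legal
(0,3): no bracket -> illegal
(0,4): flips 1 -> legal
(0,5): no bracket -> illegal
(1,3): flips 2 -> legal
(1,5): no bracket -> illegal
(2,1): no bracket -> illegal
(2,5): no bracket -> illegal
(3,1): flips 1 -> legal
(3,4): no bracket -> illegal
(4,0): no bracket -> illegal
(4,1): no bracket -> illegal
(4,4): flips 1 -> legal
(5,3): flips 1 -> legal
(5,4): no bracket -> illegal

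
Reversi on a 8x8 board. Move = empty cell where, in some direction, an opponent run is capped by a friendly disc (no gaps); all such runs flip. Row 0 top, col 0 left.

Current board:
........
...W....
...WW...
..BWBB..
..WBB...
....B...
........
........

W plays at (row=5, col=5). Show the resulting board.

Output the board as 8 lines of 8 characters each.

Answer: ........
...W....
...WW...
..BWBB..
..WBW...
....BW..
........
........

Derivation:
Place W at (5,5); scan 8 dirs for brackets.
Dir NW: opp run (4,4) capped by W -> flip
Dir N: first cell '.' (not opp) -> no flip
Dir NE: first cell '.' (not opp) -> no flip
Dir W: opp run (5,4), next='.' -> no flip
Dir E: first cell '.' (not opp) -> no flip
Dir SW: first cell '.' (not opp) -> no flip
Dir S: first cell '.' (not opp) -> no flip
Dir SE: first cell '.' (not opp) -> no flip
All flips: (4,4)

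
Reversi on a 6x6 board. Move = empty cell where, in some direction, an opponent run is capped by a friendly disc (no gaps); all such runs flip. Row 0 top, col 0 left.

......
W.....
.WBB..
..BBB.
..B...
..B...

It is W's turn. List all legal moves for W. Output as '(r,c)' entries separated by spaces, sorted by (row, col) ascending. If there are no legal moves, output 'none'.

Answer: (2,4) (4,3)

Derivation:
(1,1): no bracket -> illegal
(1,2): no bracket -> illegal
(1,3): no bracket -> illegal
(1,4): no bracket -> illegal
(2,4): flips 2 -> legal
(2,5): no bracket -> illegal
(3,1): no bracket -> illegal
(3,5): no bracket -> illegal
(4,1): no bracket -> illegal
(4,3): flips 1 -> legal
(4,4): no bracket -> illegal
(4,5): no bracket -> illegal
(5,1): no bracket -> illegal
(5,3): no bracket -> illegal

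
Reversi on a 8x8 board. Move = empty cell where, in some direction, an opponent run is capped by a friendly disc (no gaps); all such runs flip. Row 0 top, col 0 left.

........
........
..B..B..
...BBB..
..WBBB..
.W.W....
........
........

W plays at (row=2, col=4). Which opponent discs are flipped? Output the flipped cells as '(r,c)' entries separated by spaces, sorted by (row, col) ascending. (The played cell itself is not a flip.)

Dir NW: first cell '.' (not opp) -> no flip
Dir N: first cell '.' (not opp) -> no flip
Dir NE: first cell '.' (not opp) -> no flip
Dir W: first cell '.' (not opp) -> no flip
Dir E: opp run (2,5), next='.' -> no flip
Dir SW: opp run (3,3) capped by W -> flip
Dir S: opp run (3,4) (4,4), next='.' -> no flip
Dir SE: opp run (3,5), next='.' -> no flip

Answer: (3,3)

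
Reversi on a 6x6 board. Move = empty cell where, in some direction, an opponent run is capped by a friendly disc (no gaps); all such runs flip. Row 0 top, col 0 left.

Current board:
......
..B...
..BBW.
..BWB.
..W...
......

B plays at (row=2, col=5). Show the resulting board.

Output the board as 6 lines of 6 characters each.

Place B at (2,5); scan 8 dirs for brackets.
Dir NW: first cell '.' (not opp) -> no flip
Dir N: first cell '.' (not opp) -> no flip
Dir NE: edge -> no flip
Dir W: opp run (2,4) capped by B -> flip
Dir E: edge -> no flip
Dir SW: first cell 'B' (not opp) -> no flip
Dir S: first cell '.' (not opp) -> no flip
Dir SE: edge -> no flip
All flips: (2,4)

Answer: ......
..B...
..BBBB
..BWB.
..W...
......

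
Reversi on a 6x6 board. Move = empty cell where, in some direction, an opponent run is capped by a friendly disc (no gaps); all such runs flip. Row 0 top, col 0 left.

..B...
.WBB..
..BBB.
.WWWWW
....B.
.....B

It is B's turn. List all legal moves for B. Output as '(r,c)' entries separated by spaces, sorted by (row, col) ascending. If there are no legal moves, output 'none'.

Answer: (0,0) (1,0) (2,0) (4,0) (4,1) (4,2) (4,3) (4,5)

Derivation:
(0,0): flips 1 -> legal
(0,1): no bracket -> illegal
(1,0): flips 1 -> legal
(2,0): flips 1 -> legal
(2,1): no bracket -> illegal
(2,5): no bracket -> illegal
(3,0): no bracket -> illegal
(4,0): flips 1 -> legal
(4,1): flips 1 -> legal
(4,2): flips 2 -> legal
(4,3): flips 1 -> legal
(4,5): flips 1 -> legal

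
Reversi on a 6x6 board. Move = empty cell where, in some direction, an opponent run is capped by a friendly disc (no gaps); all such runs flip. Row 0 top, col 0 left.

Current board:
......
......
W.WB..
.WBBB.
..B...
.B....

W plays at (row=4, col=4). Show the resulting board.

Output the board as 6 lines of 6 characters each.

Place W at (4,4); scan 8 dirs for brackets.
Dir NW: opp run (3,3) capped by W -> flip
Dir N: opp run (3,4), next='.' -> no flip
Dir NE: first cell '.' (not opp) -> no flip
Dir W: first cell '.' (not opp) -> no flip
Dir E: first cell '.' (not opp) -> no flip
Dir SW: first cell '.' (not opp) -> no flip
Dir S: first cell '.' (not opp) -> no flip
Dir SE: first cell '.' (not opp) -> no flip
All flips: (3,3)

Answer: ......
......
W.WB..
.WBWB.
..B.W.
.B....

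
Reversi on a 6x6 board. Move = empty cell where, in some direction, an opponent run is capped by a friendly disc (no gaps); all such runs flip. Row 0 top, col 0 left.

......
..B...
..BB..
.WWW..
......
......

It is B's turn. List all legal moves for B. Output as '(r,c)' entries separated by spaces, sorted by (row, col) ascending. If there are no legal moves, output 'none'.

Answer: (4,0) (4,1) (4,2) (4,3) (4,4)

Derivation:
(2,0): no bracket -> illegal
(2,1): no bracket -> illegal
(2,4): no bracket -> illegal
(3,0): no bracket -> illegal
(3,4): no bracket -> illegal
(4,0): flips 1 -> legal
(4,1): flips 1 -> legal
(4,2): flips 1 -> legal
(4,3): flips 1 -> legal
(4,4): flips 1 -> legal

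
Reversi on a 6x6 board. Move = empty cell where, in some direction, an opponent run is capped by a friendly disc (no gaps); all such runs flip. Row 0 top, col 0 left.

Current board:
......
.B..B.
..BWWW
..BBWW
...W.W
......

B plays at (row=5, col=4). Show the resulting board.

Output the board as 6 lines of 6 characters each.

Place B at (5,4); scan 8 dirs for brackets.
Dir NW: opp run (4,3) capped by B -> flip
Dir N: first cell '.' (not opp) -> no flip
Dir NE: opp run (4,5), next=edge -> no flip
Dir W: first cell '.' (not opp) -> no flip
Dir E: first cell '.' (not opp) -> no flip
Dir SW: edge -> no flip
Dir S: edge -> no flip
Dir SE: edge -> no flip
All flips: (4,3)

Answer: ......
.B..B.
..BWWW
..BBWW
...B.W
....B.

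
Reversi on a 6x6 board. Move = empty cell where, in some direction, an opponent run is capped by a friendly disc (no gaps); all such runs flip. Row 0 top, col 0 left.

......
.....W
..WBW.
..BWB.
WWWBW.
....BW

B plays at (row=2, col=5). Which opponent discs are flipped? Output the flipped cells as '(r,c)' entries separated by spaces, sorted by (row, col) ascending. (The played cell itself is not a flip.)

Dir NW: first cell '.' (not opp) -> no flip
Dir N: opp run (1,5), next='.' -> no flip
Dir NE: edge -> no flip
Dir W: opp run (2,4) capped by B -> flip
Dir E: edge -> no flip
Dir SW: first cell 'B' (not opp) -> no flip
Dir S: first cell '.' (not opp) -> no flip
Dir SE: edge -> no flip

Answer: (2,4)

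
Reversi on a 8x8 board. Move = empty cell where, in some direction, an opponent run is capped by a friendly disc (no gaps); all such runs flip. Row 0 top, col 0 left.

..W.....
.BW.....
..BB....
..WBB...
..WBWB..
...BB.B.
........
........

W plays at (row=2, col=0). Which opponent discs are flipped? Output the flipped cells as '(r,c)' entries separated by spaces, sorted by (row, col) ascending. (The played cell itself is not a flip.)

Answer: (1,1)

Derivation:
Dir NW: edge -> no flip
Dir N: first cell '.' (not opp) -> no flip
Dir NE: opp run (1,1) capped by W -> flip
Dir W: edge -> no flip
Dir E: first cell '.' (not opp) -> no flip
Dir SW: edge -> no flip
Dir S: first cell '.' (not opp) -> no flip
Dir SE: first cell '.' (not opp) -> no flip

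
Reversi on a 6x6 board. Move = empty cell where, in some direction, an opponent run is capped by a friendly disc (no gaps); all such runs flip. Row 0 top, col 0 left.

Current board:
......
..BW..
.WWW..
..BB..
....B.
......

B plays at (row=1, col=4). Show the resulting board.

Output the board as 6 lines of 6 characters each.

Place B at (1,4); scan 8 dirs for brackets.
Dir NW: first cell '.' (not opp) -> no flip
Dir N: first cell '.' (not opp) -> no flip
Dir NE: first cell '.' (not opp) -> no flip
Dir W: opp run (1,3) capped by B -> flip
Dir E: first cell '.' (not opp) -> no flip
Dir SW: opp run (2,3) capped by B -> flip
Dir S: first cell '.' (not opp) -> no flip
Dir SE: first cell '.' (not opp) -> no flip
All flips: (1,3) (2,3)

Answer: ......
..BBB.
.WWB..
..BB..
....B.
......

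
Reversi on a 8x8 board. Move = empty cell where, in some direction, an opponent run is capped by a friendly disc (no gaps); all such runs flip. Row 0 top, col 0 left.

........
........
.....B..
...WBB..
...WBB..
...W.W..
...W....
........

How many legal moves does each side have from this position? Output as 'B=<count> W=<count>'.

-- B to move --
(2,2): flips 1 -> legal
(2,3): no bracket -> illegal
(2,4): no bracket -> illegal
(3,2): flips 1 -> legal
(4,2): flips 1 -> legal
(4,6): no bracket -> illegal
(5,2): flips 1 -> legal
(5,4): no bracket -> illegal
(5,6): no bracket -> illegal
(6,2): flips 1 -> legal
(6,4): no bracket -> illegal
(6,5): flips 1 -> legal
(6,6): flips 1 -> legal
(7,2): no bracket -> illegal
(7,3): no bracket -> illegal
(7,4): no bracket -> illegal
B mobility = 7
-- W to move --
(1,4): no bracket -> illegal
(1,5): flips 3 -> legal
(1,6): flips 2 -> legal
(2,3): no bracket -> illegal
(2,4): no bracket -> illegal
(2,6): flips 2 -> legal
(3,6): flips 2 -> legal
(4,6): flips 2 -> legal
(5,4): no bracket -> illegal
(5,6): no bracket -> illegal
W mobility = 5

Answer: B=7 W=5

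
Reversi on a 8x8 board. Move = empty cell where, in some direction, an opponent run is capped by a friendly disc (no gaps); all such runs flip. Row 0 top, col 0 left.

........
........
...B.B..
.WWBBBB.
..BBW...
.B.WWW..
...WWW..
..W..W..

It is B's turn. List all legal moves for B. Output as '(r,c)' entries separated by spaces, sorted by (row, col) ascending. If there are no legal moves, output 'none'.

Answer: (2,0) (2,1) (2,2) (3,0) (4,1) (4,5) (6,2) (6,6) (7,3) (7,4) (7,6)

Derivation:
(2,0): flips 1 -> legal
(2,1): flips 1 -> legal
(2,2): flips 1 -> legal
(3,0): flips 2 -> legal
(4,0): no bracket -> illegal
(4,1): flips 1 -> legal
(4,5): flips 1 -> legal
(4,6): no bracket -> illegal
(5,2): no bracket -> illegal
(5,6): no bracket -> illegal
(6,1): no bracket -> illegal
(6,2): flips 2 -> legal
(6,6): flips 2 -> legal
(7,1): no bracket -> illegal
(7,3): flips 2 -> legal
(7,4): flips 3 -> legal
(7,6): flips 2 -> legal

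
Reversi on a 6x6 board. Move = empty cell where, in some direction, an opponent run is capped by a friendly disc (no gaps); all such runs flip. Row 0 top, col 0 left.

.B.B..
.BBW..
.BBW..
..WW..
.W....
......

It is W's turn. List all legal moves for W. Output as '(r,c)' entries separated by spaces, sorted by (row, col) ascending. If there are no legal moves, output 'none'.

(0,0): flips 2 -> legal
(0,2): flips 2 -> legal
(0,4): no bracket -> illegal
(1,0): flips 3 -> legal
(1,4): no bracket -> illegal
(2,0): flips 2 -> legal
(3,0): no bracket -> illegal
(3,1): flips 1 -> legal

Answer: (0,0) (0,2) (1,0) (2,0) (3,1)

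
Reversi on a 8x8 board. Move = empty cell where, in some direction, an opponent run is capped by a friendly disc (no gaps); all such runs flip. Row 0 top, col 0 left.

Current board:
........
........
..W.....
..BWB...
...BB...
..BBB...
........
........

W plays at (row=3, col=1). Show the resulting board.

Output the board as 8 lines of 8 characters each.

Place W at (3,1); scan 8 dirs for brackets.
Dir NW: first cell '.' (not opp) -> no flip
Dir N: first cell '.' (not opp) -> no flip
Dir NE: first cell 'W' (not opp) -> no flip
Dir W: first cell '.' (not opp) -> no flip
Dir E: opp run (3,2) capped by W -> flip
Dir SW: first cell '.' (not opp) -> no flip
Dir S: first cell '.' (not opp) -> no flip
Dir SE: first cell '.' (not opp) -> no flip
All flips: (3,2)

Answer: ........
........
..W.....
.WWWB...
...BB...
..BBB...
........
........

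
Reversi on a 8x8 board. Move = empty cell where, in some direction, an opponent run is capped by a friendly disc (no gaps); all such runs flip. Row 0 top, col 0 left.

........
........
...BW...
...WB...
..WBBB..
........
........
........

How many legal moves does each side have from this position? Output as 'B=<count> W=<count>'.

Answer: B=5 W=7

Derivation:
-- B to move --
(1,3): no bracket -> illegal
(1,4): flips 1 -> legal
(1,5): no bracket -> illegal
(2,2): flips 1 -> legal
(2,5): flips 1 -> legal
(3,1): no bracket -> illegal
(3,2): flips 1 -> legal
(3,5): no bracket -> illegal
(4,1): flips 1 -> legal
(5,1): no bracket -> illegal
(5,2): no bracket -> illegal
(5,3): no bracket -> illegal
B mobility = 5
-- W to move --
(1,2): no bracket -> illegal
(1,3): flips 1 -> legal
(1,4): no bracket -> illegal
(2,2): flips 1 -> legal
(2,5): no bracket -> illegal
(3,2): no bracket -> illegal
(3,5): flips 1 -> legal
(3,6): no bracket -> illegal
(4,6): flips 3 -> legal
(5,2): no bracket -> illegal
(5,3): flips 1 -> legal
(5,4): flips 2 -> legal
(5,5): flips 1 -> legal
(5,6): no bracket -> illegal
W mobility = 7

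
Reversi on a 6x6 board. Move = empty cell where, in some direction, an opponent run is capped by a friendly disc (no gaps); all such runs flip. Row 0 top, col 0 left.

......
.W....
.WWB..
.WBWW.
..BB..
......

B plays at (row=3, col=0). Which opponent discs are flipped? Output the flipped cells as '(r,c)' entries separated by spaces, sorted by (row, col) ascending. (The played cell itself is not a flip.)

Dir NW: edge -> no flip
Dir N: first cell '.' (not opp) -> no flip
Dir NE: opp run (2,1), next='.' -> no flip
Dir W: edge -> no flip
Dir E: opp run (3,1) capped by B -> flip
Dir SW: edge -> no flip
Dir S: first cell '.' (not opp) -> no flip
Dir SE: first cell '.' (not opp) -> no flip

Answer: (3,1)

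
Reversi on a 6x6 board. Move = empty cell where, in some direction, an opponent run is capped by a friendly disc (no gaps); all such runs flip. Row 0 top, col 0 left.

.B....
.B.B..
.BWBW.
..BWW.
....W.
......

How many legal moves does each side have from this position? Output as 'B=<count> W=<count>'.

Answer: B=7 W=8

Derivation:
-- B to move --
(1,2): flips 1 -> legal
(1,4): no bracket -> illegal
(1,5): no bracket -> illegal
(2,5): flips 1 -> legal
(3,1): flips 1 -> legal
(3,5): flips 3 -> legal
(4,2): no bracket -> illegal
(4,3): flips 1 -> legal
(4,5): flips 1 -> legal
(5,3): no bracket -> illegal
(5,4): no bracket -> illegal
(5,5): flips 3 -> legal
B mobility = 7
-- W to move --
(0,0): flips 1 -> legal
(0,2): flips 1 -> legal
(0,3): flips 2 -> legal
(0,4): flips 1 -> legal
(1,0): no bracket -> illegal
(1,2): flips 1 -> legal
(1,4): no bracket -> illegal
(2,0): flips 1 -> legal
(3,0): no bracket -> illegal
(3,1): flips 1 -> legal
(4,1): no bracket -> illegal
(4,2): flips 1 -> legal
(4,3): no bracket -> illegal
W mobility = 8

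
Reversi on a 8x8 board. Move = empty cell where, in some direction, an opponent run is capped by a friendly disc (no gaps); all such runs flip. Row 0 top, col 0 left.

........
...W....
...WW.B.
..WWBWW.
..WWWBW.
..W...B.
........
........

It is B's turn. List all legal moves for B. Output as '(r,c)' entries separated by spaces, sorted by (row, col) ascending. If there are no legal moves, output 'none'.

(0,2): no bracket -> illegal
(0,3): no bracket -> illegal
(0,4): no bracket -> illegal
(1,2): flips 1 -> legal
(1,4): flips 1 -> legal
(1,5): no bracket -> illegal
(2,1): no bracket -> illegal
(2,2): no bracket -> illegal
(2,5): flips 1 -> legal
(2,7): flips 1 -> legal
(3,1): flips 2 -> legal
(3,7): flips 2 -> legal
(4,1): flips 3 -> legal
(4,7): flips 1 -> legal
(5,1): no bracket -> illegal
(5,3): flips 2 -> legal
(5,4): flips 1 -> legal
(5,5): no bracket -> illegal
(5,7): no bracket -> illegal
(6,1): flips 2 -> legal
(6,2): no bracket -> illegal
(6,3): no bracket -> illegal

Answer: (1,2) (1,4) (2,5) (2,7) (3,1) (3,7) (4,1) (4,7) (5,3) (5,4) (6,1)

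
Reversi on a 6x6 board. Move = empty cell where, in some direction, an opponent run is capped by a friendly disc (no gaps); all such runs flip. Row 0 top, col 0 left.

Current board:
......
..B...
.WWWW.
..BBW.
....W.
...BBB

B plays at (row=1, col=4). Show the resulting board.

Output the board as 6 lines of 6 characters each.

Answer: ......
..B.B.
.WWBB.
..BBB.
....B.
...BBB

Derivation:
Place B at (1,4); scan 8 dirs for brackets.
Dir NW: first cell '.' (not opp) -> no flip
Dir N: first cell '.' (not opp) -> no flip
Dir NE: first cell '.' (not opp) -> no flip
Dir W: first cell '.' (not opp) -> no flip
Dir E: first cell '.' (not opp) -> no flip
Dir SW: opp run (2,3) capped by B -> flip
Dir S: opp run (2,4) (3,4) (4,4) capped by B -> flip
Dir SE: first cell '.' (not opp) -> no flip
All flips: (2,3) (2,4) (3,4) (4,4)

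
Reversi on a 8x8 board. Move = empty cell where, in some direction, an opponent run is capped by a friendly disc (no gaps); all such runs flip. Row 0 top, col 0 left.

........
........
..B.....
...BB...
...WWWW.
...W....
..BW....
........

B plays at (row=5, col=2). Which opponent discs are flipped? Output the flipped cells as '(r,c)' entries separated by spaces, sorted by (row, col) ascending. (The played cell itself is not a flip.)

Dir NW: first cell '.' (not opp) -> no flip
Dir N: first cell '.' (not opp) -> no flip
Dir NE: opp run (4,3) capped by B -> flip
Dir W: first cell '.' (not opp) -> no flip
Dir E: opp run (5,3), next='.' -> no flip
Dir SW: first cell '.' (not opp) -> no flip
Dir S: first cell 'B' (not opp) -> no flip
Dir SE: opp run (6,3), next='.' -> no flip

Answer: (4,3)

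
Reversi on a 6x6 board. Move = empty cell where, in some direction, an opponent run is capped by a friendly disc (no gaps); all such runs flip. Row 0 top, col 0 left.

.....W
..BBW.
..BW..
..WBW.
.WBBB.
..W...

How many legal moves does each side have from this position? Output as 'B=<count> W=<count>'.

Answer: B=8 W=8

Derivation:
-- B to move --
(0,3): no bracket -> illegal
(0,4): no bracket -> illegal
(1,5): flips 1 -> legal
(2,1): flips 1 -> legal
(2,4): flips 2 -> legal
(2,5): flips 1 -> legal
(3,0): no bracket -> illegal
(3,1): flips 1 -> legal
(3,5): flips 1 -> legal
(4,0): flips 1 -> legal
(4,5): flips 2 -> legal
(5,0): no bracket -> illegal
(5,1): no bracket -> illegal
(5,3): no bracket -> illegal
B mobility = 8
-- W to move --
(0,1): flips 1 -> legal
(0,2): flips 2 -> legal
(0,3): flips 1 -> legal
(0,4): no bracket -> illegal
(1,1): flips 2 -> legal
(2,1): flips 1 -> legal
(2,4): no bracket -> illegal
(3,1): no bracket -> illegal
(3,5): no bracket -> illegal
(4,5): flips 3 -> legal
(5,1): no bracket -> illegal
(5,3): flips 2 -> legal
(5,4): flips 2 -> legal
(5,5): no bracket -> illegal
W mobility = 8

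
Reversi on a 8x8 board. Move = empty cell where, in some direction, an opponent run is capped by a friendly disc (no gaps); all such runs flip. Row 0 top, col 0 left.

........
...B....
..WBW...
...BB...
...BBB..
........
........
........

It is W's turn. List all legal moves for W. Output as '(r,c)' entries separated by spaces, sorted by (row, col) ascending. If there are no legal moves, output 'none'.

Answer: (0,2) (0,4) (4,2) (5,4) (5,5)

Derivation:
(0,2): flips 1 -> legal
(0,3): no bracket -> illegal
(0,4): flips 1 -> legal
(1,2): no bracket -> illegal
(1,4): no bracket -> illegal
(2,5): no bracket -> illegal
(3,2): no bracket -> illegal
(3,5): no bracket -> illegal
(3,6): no bracket -> illegal
(4,2): flips 1 -> legal
(4,6): no bracket -> illegal
(5,2): no bracket -> illegal
(5,3): no bracket -> illegal
(5,4): flips 2 -> legal
(5,5): flips 2 -> legal
(5,6): no bracket -> illegal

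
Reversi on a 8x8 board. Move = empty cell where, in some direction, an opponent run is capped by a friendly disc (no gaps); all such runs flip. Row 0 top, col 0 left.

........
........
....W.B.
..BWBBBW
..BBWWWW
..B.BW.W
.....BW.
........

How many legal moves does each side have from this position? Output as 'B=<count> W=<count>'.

Answer: B=7 W=13

Derivation:
-- B to move --
(1,3): flips 1 -> legal
(1,4): flips 1 -> legal
(1,5): flips 2 -> legal
(2,2): no bracket -> illegal
(2,3): flips 1 -> legal
(2,5): no bracket -> illegal
(2,7): no bracket -> illegal
(5,3): flips 1 -> legal
(5,6): flips 3 -> legal
(6,4): no bracket -> illegal
(6,7): flips 1 -> legal
(7,5): no bracket -> illegal
(7,6): no bracket -> illegal
(7,7): no bracket -> illegal
B mobility = 7
-- W to move --
(1,5): flips 1 -> legal
(1,6): flips 2 -> legal
(1,7): flips 2 -> legal
(2,1): no bracket -> illegal
(2,2): no bracket -> illegal
(2,3): flips 1 -> legal
(2,5): flips 2 -> legal
(2,7): flips 1 -> legal
(3,1): flips 1 -> legal
(4,1): flips 2 -> legal
(5,1): flips 1 -> legal
(5,3): flips 2 -> legal
(5,6): no bracket -> illegal
(6,1): no bracket -> illegal
(6,2): no bracket -> illegal
(6,3): flips 1 -> legal
(6,4): flips 2 -> legal
(7,4): no bracket -> illegal
(7,5): flips 1 -> legal
(7,6): no bracket -> illegal
W mobility = 13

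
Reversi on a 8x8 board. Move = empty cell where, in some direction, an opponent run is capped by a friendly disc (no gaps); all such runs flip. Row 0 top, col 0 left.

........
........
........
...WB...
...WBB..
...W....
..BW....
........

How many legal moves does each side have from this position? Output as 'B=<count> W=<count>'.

Answer: B=5 W=6

Derivation:
-- B to move --
(2,2): flips 1 -> legal
(2,3): no bracket -> illegal
(2,4): no bracket -> illegal
(3,2): flips 1 -> legal
(4,2): flips 1 -> legal
(5,2): flips 1 -> legal
(5,4): no bracket -> illegal
(6,4): flips 1 -> legal
(7,2): no bracket -> illegal
(7,3): no bracket -> illegal
(7,4): no bracket -> illegal
B mobility = 5
-- W to move --
(2,3): no bracket -> illegal
(2,4): no bracket -> illegal
(2,5): flips 1 -> legal
(3,5): flips 2 -> legal
(3,6): no bracket -> illegal
(4,6): flips 2 -> legal
(5,1): no bracket -> illegal
(5,2): no bracket -> illegal
(5,4): no bracket -> illegal
(5,5): flips 1 -> legal
(5,6): no bracket -> illegal
(6,1): flips 1 -> legal
(7,1): flips 1 -> legal
(7,2): no bracket -> illegal
(7,3): no bracket -> illegal
W mobility = 6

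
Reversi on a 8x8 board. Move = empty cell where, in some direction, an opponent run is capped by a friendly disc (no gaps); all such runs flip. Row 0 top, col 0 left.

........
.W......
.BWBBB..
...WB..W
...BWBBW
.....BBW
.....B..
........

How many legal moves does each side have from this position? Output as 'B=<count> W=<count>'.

-- B to move --
(0,0): flips 4 -> legal
(0,1): flips 1 -> legal
(0,2): no bracket -> illegal
(1,0): no bracket -> illegal
(1,2): no bracket -> illegal
(1,3): no bracket -> illegal
(2,0): no bracket -> illegal
(2,6): no bracket -> illegal
(2,7): no bracket -> illegal
(3,1): no bracket -> illegal
(3,2): flips 1 -> legal
(3,5): no bracket -> illegal
(3,6): no bracket -> illegal
(4,2): flips 1 -> legal
(5,3): no bracket -> illegal
(5,4): flips 1 -> legal
(6,6): no bracket -> illegal
(6,7): no bracket -> illegal
B mobility = 5
-- W to move --
(1,0): no bracket -> illegal
(1,2): no bracket -> illegal
(1,3): flips 1 -> legal
(1,4): flips 2 -> legal
(1,5): flips 1 -> legal
(1,6): no bracket -> illegal
(2,0): flips 1 -> legal
(2,6): flips 3 -> legal
(3,0): no bracket -> illegal
(3,1): flips 1 -> legal
(3,2): no bracket -> illegal
(3,5): flips 2 -> legal
(3,6): no bracket -> illegal
(4,2): flips 1 -> legal
(5,2): no bracket -> illegal
(5,3): flips 1 -> legal
(5,4): flips 2 -> legal
(6,4): flips 2 -> legal
(6,6): flips 1 -> legal
(6,7): no bracket -> illegal
(7,4): flips 2 -> legal
(7,5): no bracket -> illegal
(7,6): no bracket -> illegal
W mobility = 13

Answer: B=5 W=13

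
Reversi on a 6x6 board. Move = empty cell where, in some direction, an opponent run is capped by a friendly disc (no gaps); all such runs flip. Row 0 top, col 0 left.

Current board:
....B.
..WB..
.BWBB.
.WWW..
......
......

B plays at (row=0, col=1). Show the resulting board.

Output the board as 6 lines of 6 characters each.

Answer: .B..B.
..BB..
.BWBB.
.WWW..
......
......

Derivation:
Place B at (0,1); scan 8 dirs for brackets.
Dir NW: edge -> no flip
Dir N: edge -> no flip
Dir NE: edge -> no flip
Dir W: first cell '.' (not opp) -> no flip
Dir E: first cell '.' (not opp) -> no flip
Dir SW: first cell '.' (not opp) -> no flip
Dir S: first cell '.' (not opp) -> no flip
Dir SE: opp run (1,2) capped by B -> flip
All flips: (1,2)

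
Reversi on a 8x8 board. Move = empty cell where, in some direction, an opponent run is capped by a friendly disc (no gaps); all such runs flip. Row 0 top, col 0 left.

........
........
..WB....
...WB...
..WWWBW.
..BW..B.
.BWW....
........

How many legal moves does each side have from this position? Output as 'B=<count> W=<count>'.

-- B to move --
(1,1): no bracket -> illegal
(1,2): no bracket -> illegal
(1,3): no bracket -> illegal
(2,1): flips 1 -> legal
(2,4): no bracket -> illegal
(3,1): no bracket -> illegal
(3,2): flips 2 -> legal
(3,5): no bracket -> illegal
(3,6): flips 1 -> legal
(3,7): no bracket -> illegal
(4,1): flips 3 -> legal
(4,7): flips 1 -> legal
(5,1): no bracket -> illegal
(5,4): flips 2 -> legal
(5,5): no bracket -> illegal
(5,7): no bracket -> illegal
(6,4): flips 2 -> legal
(7,1): no bracket -> illegal
(7,2): flips 1 -> legal
(7,3): flips 4 -> legal
(7,4): flips 1 -> legal
B mobility = 10
-- W to move --
(1,2): no bracket -> illegal
(1,3): flips 1 -> legal
(1,4): no bracket -> illegal
(2,4): flips 2 -> legal
(2,5): flips 1 -> legal
(3,2): no bracket -> illegal
(3,5): flips 1 -> legal
(3,6): no bracket -> illegal
(4,1): flips 1 -> legal
(4,7): no bracket -> illegal
(5,0): no bracket -> illegal
(5,1): flips 1 -> legal
(5,4): no bracket -> illegal
(5,5): no bracket -> illegal
(5,7): no bracket -> illegal
(6,0): flips 1 -> legal
(6,5): no bracket -> illegal
(6,6): flips 1 -> legal
(6,7): no bracket -> illegal
(7,0): flips 2 -> legal
(7,1): no bracket -> illegal
(7,2): no bracket -> illegal
W mobility = 9

Answer: B=10 W=9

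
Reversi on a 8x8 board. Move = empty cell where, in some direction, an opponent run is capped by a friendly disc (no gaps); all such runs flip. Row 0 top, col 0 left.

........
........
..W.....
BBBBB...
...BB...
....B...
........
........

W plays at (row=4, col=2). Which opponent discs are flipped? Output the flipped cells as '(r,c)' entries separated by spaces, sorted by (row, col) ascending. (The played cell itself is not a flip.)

Dir NW: opp run (3,1), next='.' -> no flip
Dir N: opp run (3,2) capped by W -> flip
Dir NE: opp run (3,3), next='.' -> no flip
Dir W: first cell '.' (not opp) -> no flip
Dir E: opp run (4,3) (4,4), next='.' -> no flip
Dir SW: first cell '.' (not opp) -> no flip
Dir S: first cell '.' (not opp) -> no flip
Dir SE: first cell '.' (not opp) -> no flip

Answer: (3,2)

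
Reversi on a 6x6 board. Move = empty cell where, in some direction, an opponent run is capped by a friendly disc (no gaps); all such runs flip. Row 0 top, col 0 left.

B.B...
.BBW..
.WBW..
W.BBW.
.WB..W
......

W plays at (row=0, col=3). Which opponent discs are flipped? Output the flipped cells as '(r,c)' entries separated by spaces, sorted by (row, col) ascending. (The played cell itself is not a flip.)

Dir NW: edge -> no flip
Dir N: edge -> no flip
Dir NE: edge -> no flip
Dir W: opp run (0,2), next='.' -> no flip
Dir E: first cell '.' (not opp) -> no flip
Dir SW: opp run (1,2) capped by W -> flip
Dir S: first cell 'W' (not opp) -> no flip
Dir SE: first cell '.' (not opp) -> no flip

Answer: (1,2)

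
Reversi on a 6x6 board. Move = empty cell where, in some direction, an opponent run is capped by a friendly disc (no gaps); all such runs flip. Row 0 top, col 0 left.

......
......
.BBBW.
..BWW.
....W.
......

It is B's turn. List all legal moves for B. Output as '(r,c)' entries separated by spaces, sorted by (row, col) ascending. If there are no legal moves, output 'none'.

(1,3): no bracket -> illegal
(1,4): no bracket -> illegal
(1,5): no bracket -> illegal
(2,5): flips 1 -> legal
(3,5): flips 2 -> legal
(4,2): no bracket -> illegal
(4,3): flips 1 -> legal
(4,5): flips 1 -> legal
(5,3): no bracket -> illegal
(5,4): no bracket -> illegal
(5,5): flips 2 -> legal

Answer: (2,5) (3,5) (4,3) (4,5) (5,5)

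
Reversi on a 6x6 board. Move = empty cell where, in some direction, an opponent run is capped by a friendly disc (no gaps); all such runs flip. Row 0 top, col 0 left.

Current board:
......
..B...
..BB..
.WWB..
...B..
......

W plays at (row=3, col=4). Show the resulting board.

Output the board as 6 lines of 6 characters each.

Place W at (3,4); scan 8 dirs for brackets.
Dir NW: opp run (2,3) (1,2), next='.' -> no flip
Dir N: first cell '.' (not opp) -> no flip
Dir NE: first cell '.' (not opp) -> no flip
Dir W: opp run (3,3) capped by W -> flip
Dir E: first cell '.' (not opp) -> no flip
Dir SW: opp run (4,3), next='.' -> no flip
Dir S: first cell '.' (not opp) -> no flip
Dir SE: first cell '.' (not opp) -> no flip
All flips: (3,3)

Answer: ......
..B...
..BB..
.WWWW.
...B..
......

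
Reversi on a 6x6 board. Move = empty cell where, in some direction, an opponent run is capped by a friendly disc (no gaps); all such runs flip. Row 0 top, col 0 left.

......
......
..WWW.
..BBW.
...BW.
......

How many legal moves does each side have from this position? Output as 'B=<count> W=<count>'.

Answer: B=9 W=5

Derivation:
-- B to move --
(1,1): flips 1 -> legal
(1,2): flips 1 -> legal
(1,3): flips 1 -> legal
(1,4): flips 1 -> legal
(1,5): flips 1 -> legal
(2,1): no bracket -> illegal
(2,5): flips 1 -> legal
(3,1): no bracket -> illegal
(3,5): flips 1 -> legal
(4,5): flips 1 -> legal
(5,3): no bracket -> illegal
(5,4): no bracket -> illegal
(5,5): flips 1 -> legal
B mobility = 9
-- W to move --
(2,1): no bracket -> illegal
(3,1): flips 2 -> legal
(4,1): flips 1 -> legal
(4,2): flips 3 -> legal
(5,2): flips 1 -> legal
(5,3): flips 2 -> legal
(5,4): no bracket -> illegal
W mobility = 5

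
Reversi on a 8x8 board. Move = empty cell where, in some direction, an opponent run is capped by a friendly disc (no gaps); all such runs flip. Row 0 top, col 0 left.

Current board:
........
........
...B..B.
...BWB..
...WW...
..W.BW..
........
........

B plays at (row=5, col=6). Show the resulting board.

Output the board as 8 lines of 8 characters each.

Place B at (5,6); scan 8 dirs for brackets.
Dir NW: first cell '.' (not opp) -> no flip
Dir N: first cell '.' (not opp) -> no flip
Dir NE: first cell '.' (not opp) -> no flip
Dir W: opp run (5,5) capped by B -> flip
Dir E: first cell '.' (not opp) -> no flip
Dir SW: first cell '.' (not opp) -> no flip
Dir S: first cell '.' (not opp) -> no flip
Dir SE: first cell '.' (not opp) -> no flip
All flips: (5,5)

Answer: ........
........
...B..B.
...BWB..
...WW...
..W.BBB.
........
........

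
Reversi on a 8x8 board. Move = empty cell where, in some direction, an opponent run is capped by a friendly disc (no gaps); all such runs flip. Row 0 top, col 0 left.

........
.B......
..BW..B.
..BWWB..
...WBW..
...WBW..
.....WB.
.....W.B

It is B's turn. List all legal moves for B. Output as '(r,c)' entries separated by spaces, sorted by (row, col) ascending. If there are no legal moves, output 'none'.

(1,2): no bracket -> illegal
(1,3): no bracket -> illegal
(1,4): flips 1 -> legal
(2,4): flips 2 -> legal
(2,5): no bracket -> illegal
(3,6): flips 1 -> legal
(4,2): flips 1 -> legal
(4,6): flips 1 -> legal
(5,2): flips 1 -> legal
(5,6): flips 1 -> legal
(6,2): flips 1 -> legal
(6,3): no bracket -> illegal
(6,4): flips 1 -> legal
(7,4): no bracket -> illegal
(7,6): flips 1 -> legal

Answer: (1,4) (2,4) (3,6) (4,2) (4,6) (5,2) (5,6) (6,2) (6,4) (7,6)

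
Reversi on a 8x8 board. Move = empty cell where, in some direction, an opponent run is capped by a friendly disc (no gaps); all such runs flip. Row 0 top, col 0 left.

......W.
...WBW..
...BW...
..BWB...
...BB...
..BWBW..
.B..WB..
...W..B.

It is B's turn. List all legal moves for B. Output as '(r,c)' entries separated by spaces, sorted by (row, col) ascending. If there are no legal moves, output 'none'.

(0,2): no bracket -> illegal
(0,3): flips 1 -> legal
(0,4): no bracket -> illegal
(0,5): no bracket -> illegal
(0,7): no bracket -> illegal
(1,2): flips 1 -> legal
(1,6): flips 1 -> legal
(1,7): no bracket -> illegal
(2,2): flips 1 -> legal
(2,5): flips 1 -> legal
(2,6): no bracket -> illegal
(3,5): no bracket -> illegal
(4,2): no bracket -> illegal
(4,5): flips 1 -> legal
(4,6): no bracket -> illegal
(5,6): flips 1 -> legal
(6,2): flips 1 -> legal
(6,3): flips 2 -> legal
(6,6): flips 1 -> legal
(7,2): no bracket -> illegal
(7,4): flips 1 -> legal
(7,5): no bracket -> illegal

Answer: (0,3) (1,2) (1,6) (2,2) (2,5) (4,5) (5,6) (6,2) (6,3) (6,6) (7,4)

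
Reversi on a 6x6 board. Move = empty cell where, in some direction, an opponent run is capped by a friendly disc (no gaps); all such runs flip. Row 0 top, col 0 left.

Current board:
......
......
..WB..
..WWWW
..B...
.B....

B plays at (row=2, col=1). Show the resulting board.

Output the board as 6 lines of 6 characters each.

Answer: ......
......
.BBB..
..WWWW
..B...
.B....

Derivation:
Place B at (2,1); scan 8 dirs for brackets.
Dir NW: first cell '.' (not opp) -> no flip
Dir N: first cell '.' (not opp) -> no flip
Dir NE: first cell '.' (not opp) -> no flip
Dir W: first cell '.' (not opp) -> no flip
Dir E: opp run (2,2) capped by B -> flip
Dir SW: first cell '.' (not opp) -> no flip
Dir S: first cell '.' (not opp) -> no flip
Dir SE: opp run (3,2), next='.' -> no flip
All flips: (2,2)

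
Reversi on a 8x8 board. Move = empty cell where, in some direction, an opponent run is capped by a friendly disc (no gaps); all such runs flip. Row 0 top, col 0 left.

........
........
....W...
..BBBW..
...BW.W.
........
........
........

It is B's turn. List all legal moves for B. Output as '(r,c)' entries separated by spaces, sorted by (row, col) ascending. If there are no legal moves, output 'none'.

Answer: (1,4) (1,5) (3,6) (4,5) (5,4) (5,5)

Derivation:
(1,3): no bracket -> illegal
(1,4): flips 1 -> legal
(1,5): flips 1 -> legal
(2,3): no bracket -> illegal
(2,5): no bracket -> illegal
(2,6): no bracket -> illegal
(3,6): flips 1 -> legal
(3,7): no bracket -> illegal
(4,5): flips 1 -> legal
(4,7): no bracket -> illegal
(5,3): no bracket -> illegal
(5,4): flips 1 -> legal
(5,5): flips 1 -> legal
(5,6): no bracket -> illegal
(5,7): no bracket -> illegal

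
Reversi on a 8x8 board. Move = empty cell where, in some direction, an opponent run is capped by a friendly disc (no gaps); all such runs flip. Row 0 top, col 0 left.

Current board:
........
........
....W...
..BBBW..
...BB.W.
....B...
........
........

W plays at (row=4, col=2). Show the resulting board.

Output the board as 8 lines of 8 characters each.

Place W at (4,2); scan 8 dirs for brackets.
Dir NW: first cell '.' (not opp) -> no flip
Dir N: opp run (3,2), next='.' -> no flip
Dir NE: opp run (3,3) capped by W -> flip
Dir W: first cell '.' (not opp) -> no flip
Dir E: opp run (4,3) (4,4), next='.' -> no flip
Dir SW: first cell '.' (not opp) -> no flip
Dir S: first cell '.' (not opp) -> no flip
Dir SE: first cell '.' (not opp) -> no flip
All flips: (3,3)

Answer: ........
........
....W...
..BWBW..
..WBB.W.
....B...
........
........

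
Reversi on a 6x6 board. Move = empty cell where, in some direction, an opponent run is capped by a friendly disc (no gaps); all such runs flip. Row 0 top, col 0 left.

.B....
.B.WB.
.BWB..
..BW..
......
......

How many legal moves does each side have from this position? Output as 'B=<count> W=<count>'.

-- B to move --
(0,2): no bracket -> illegal
(0,3): flips 1 -> legal
(0,4): no bracket -> illegal
(1,2): flips 2 -> legal
(2,4): no bracket -> illegal
(3,1): no bracket -> illegal
(3,4): flips 1 -> legal
(4,2): no bracket -> illegal
(4,3): flips 1 -> legal
(4,4): flips 2 -> legal
B mobility = 5
-- W to move --
(0,0): flips 1 -> legal
(0,2): no bracket -> illegal
(0,3): no bracket -> illegal
(0,4): no bracket -> illegal
(0,5): no bracket -> illegal
(1,0): no bracket -> illegal
(1,2): no bracket -> illegal
(1,5): flips 1 -> legal
(2,0): flips 1 -> legal
(2,4): flips 1 -> legal
(2,5): no bracket -> illegal
(3,0): no bracket -> illegal
(3,1): flips 1 -> legal
(3,4): no bracket -> illegal
(4,1): no bracket -> illegal
(4,2): flips 1 -> legal
(4,3): no bracket -> illegal
W mobility = 6

Answer: B=5 W=6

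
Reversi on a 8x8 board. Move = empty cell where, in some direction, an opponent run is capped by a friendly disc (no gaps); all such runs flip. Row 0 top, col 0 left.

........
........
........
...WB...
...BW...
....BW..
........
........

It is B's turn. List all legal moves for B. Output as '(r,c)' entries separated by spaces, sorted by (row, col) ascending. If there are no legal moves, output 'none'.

Answer: (2,3) (3,2) (4,5) (5,6)

Derivation:
(2,2): no bracket -> illegal
(2,3): flips 1 -> legal
(2,4): no bracket -> illegal
(3,2): flips 1 -> legal
(3,5): no bracket -> illegal
(4,2): no bracket -> illegal
(4,5): flips 1 -> legal
(4,6): no bracket -> illegal
(5,3): no bracket -> illegal
(5,6): flips 1 -> legal
(6,4): no bracket -> illegal
(6,5): no bracket -> illegal
(6,6): no bracket -> illegal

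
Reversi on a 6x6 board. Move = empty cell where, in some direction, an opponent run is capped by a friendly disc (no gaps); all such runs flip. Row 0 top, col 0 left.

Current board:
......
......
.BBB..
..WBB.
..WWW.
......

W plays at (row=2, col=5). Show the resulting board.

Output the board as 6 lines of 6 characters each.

Answer: ......
......
.BBB.W
..WBW.
..WWW.
......

Derivation:
Place W at (2,5); scan 8 dirs for brackets.
Dir NW: first cell '.' (not opp) -> no flip
Dir N: first cell '.' (not opp) -> no flip
Dir NE: edge -> no flip
Dir W: first cell '.' (not opp) -> no flip
Dir E: edge -> no flip
Dir SW: opp run (3,4) capped by W -> flip
Dir S: first cell '.' (not opp) -> no flip
Dir SE: edge -> no flip
All flips: (3,4)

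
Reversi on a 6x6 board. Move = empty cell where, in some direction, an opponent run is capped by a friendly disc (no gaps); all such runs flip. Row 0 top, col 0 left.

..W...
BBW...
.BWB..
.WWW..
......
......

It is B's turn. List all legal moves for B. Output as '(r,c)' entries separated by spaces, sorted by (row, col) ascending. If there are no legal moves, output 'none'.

Answer: (0,1) (0,3) (1,3) (4,1) (4,3) (4,4)

Derivation:
(0,1): flips 1 -> legal
(0,3): flips 1 -> legal
(1,3): flips 1 -> legal
(2,0): no bracket -> illegal
(2,4): no bracket -> illegal
(3,0): no bracket -> illegal
(3,4): no bracket -> illegal
(4,0): no bracket -> illegal
(4,1): flips 2 -> legal
(4,2): no bracket -> illegal
(4,3): flips 2 -> legal
(4,4): flips 2 -> legal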